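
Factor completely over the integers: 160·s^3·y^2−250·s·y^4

10·s·y^2·(4·s+5·y)·(4·s−5·y)

Factor out 10·s·y^2, leaving 16·s^2−25·y^2, which is a difference of two squares.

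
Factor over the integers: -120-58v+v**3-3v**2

(v+3)(v+4)(v-10)

By the rational root theorem, v = 10 is a root, so (v-10) is a factor; dividing leaves v**2+7v+12.
The remaining quadratic factors as (v+3)(v+4).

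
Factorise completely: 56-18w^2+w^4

(w+2)(w-2)(w^2-14)

Substitute u = w^2 to get a quadratic in u, then factor.
w^2-4 is a difference of squares.
w^2-14 is irreducible over ℤ (14 is not a perfect square).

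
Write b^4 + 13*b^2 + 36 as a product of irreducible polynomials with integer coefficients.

Substitute u = b^2 to get a quadratic in u, then factor.
b^2 + 4 is irreducible over ℤ (sum of squares).
b^2 + 9 is irreducible over ℤ (sum of squares).

(b^2 + 4)*(b^2 + 9)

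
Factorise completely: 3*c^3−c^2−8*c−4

(3*c+2)*(c+1)*(c−2)

Testing divisors of the constant over divisors of the leading coefficient, c = −1 is a root, so (c+1) divides it; the quotient is 3*c^2−4*c−4.
The remaining quadratic factors as (c−2)(3*c+2).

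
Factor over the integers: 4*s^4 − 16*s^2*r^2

4*s^2*(s − 2*r)*(s + 2*r)

Every term has a factor of 4*s^2. Then s^2 − 4*r^2 = (s)² − (2*r)².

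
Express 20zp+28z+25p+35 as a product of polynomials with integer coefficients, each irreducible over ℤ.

Group as (20zp+28z) + (25p+35) = 4z(5p+7) + 5(5p+7).
Both groups share the factor (5p+7).

(4z+5)(5p+7)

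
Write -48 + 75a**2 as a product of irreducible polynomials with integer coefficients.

Every term has a factor of 3. Then 25a**2 - 16 = (5a)² − (4)².

3(5a + 4)(5a - 4)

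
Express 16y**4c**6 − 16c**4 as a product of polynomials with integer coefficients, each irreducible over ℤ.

16c**4(y**2c + 1)(y**2c − 1)

Factor out 16c**4 first: what remains is y**4c**2 − 1.
Recognize a difference of squares with the parts y**2c and 1.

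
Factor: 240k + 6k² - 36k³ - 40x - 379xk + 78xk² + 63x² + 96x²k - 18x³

-(6x - 2k - 5)(x - 6k)(3x + 3k - 8)

Group: x(-18x² - 12xk + 63x + 6k² - k - 40) - 6k(-18x² - 12xk + 63x + 6k² - k - 40); both groups contain (-18x² - 12xk + 63x + 6k² - k - 40), so (x - 6k) is a factor with cofactor -18x² - 12xk + 63x + 6k² - k - 40.
The cofactor groups again: -18x² - 12xk + 63x + 6k² - k - 40 = -3x(6x - 2k - 5) + (-3k + 8)(6x - 2k - 5); both groups contain (6x - 2k - 5), giving -(3x + 3k - 8)(6x - 2k - 5).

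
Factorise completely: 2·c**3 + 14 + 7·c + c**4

Group as (c**4 + 7·c) + (2·c**3 + 14) = c·(c**3 + 7) + 2·(c**3 + 7).
Both groups share the factor (c**3 + 7).

(c + 2)·(c**3 + 7)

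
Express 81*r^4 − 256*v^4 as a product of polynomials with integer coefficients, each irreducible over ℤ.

(3*r + 4*v)*(3*r − 4*v)*(9*r^2 + 16*v^2)

(3*r)⁴ − (4*v)⁴ = ((3*r)² − (4*v)²)((3*r)² + (4*v)²); the first factor splits again, the second (9*r^2 + 16*v^2) is irreducible.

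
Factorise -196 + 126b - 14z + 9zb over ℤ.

Group as (9zb - 14z) + (126b - 196) = z(9b - 14) + 14(9b - 14).
Both groups share the factor (9b - 14).

(9b - 14)(z + 14)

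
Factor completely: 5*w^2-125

Every term has a factor of 5. Then w^2-25 = (w)² − (5)².

5*(w+5)*(w-5)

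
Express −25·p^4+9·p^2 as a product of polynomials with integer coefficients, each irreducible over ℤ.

−p^2·(5·p+3)·(5·p−3)

Factor out p^2 first: what remains is −25·p^2+9.
Recognize a difference of squares with the parts 3 and 5·p.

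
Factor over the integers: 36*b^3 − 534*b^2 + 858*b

Pull out the common factor 6*b, then factor the remaining trinomial.

6*b*(6*b − 11)*(b − 13)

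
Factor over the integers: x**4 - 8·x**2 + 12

(x**2 - 2)·(x**2 - 6)

Substitute u = x**2 to get a quadratic in u, then factor.
x**2 - 6 is irreducible over ℤ (6 is not a perfect square).
x**2 - 2 is irreducible over ℤ (2 is not a perfect square).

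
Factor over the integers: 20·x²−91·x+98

(4·x−7)·(5·x−14)

Need a pair with product 20·98 = 1960 and sum −91: that's −35 and −56.
Split the middle term: 20·x²−35·x − 56·x+98 = 5·x·(4·x−7) − 14·(4·x−7).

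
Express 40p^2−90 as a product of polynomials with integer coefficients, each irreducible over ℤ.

10(2p+3)(2p−3)

Factor out 10, leaving 4p^2−9, which is a difference of two squares.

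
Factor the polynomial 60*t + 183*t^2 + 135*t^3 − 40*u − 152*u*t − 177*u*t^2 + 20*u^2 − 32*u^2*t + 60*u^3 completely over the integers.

(2*u − 3*t)*(6*u − 5*t − 4)*(5*u + 9*t + 5)

Group: 6*u*(10*u^2 + 3*u*t + 10*u − 27*t^2 − 15*t) + (−5*t − 4)*(10*u^2 + 3*u*t + 10*u − 27*t^2 − 15*t); both groups contain (10*u^2 + 3*u*t + 10*u − 27*t^2 − 15*t), so (6*u − 5*t − 4) is a factor with cofactor 10*u^2 + 3*u*t + 10*u − 27*t^2 − 15*t.
The cofactor groups again: 10*u^2 + 3*u*t + 10*u − 27*t^2 − 15*t = 5*u*(2*u − 3*t) + (9*t + 5)*(2*u − 3*t); both groups contain (2*u − 3*t), giving (5*u + 9*t + 5)*(2*u − 3*t).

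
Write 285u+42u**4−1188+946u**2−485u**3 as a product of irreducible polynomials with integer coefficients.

Among the possible rational roots, u = 11/6 is a root, so (6u−11) divides it; the quotient is 7u**3−68u**2+33u+108.
Continuing, u = 12/7 is a root, so (7u−12) is a factor; dividing leaves u**2−8u−9.
The remaining quadratic factors as (u−9)(u+1).

(6u−11)(7u−12)(u+1)(u−9)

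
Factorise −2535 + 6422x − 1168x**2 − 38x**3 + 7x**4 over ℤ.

Testing divisors of the constant over divisors of the leading coefficient, x = 5 is a root, so (x − 5) is a factor; dividing leaves 7x**3 − 3x**2 − 1183x + 507.
Next, x = −13 is a root, giving the factor (x + 13) and quotient 7x**2 − 94x + 39.
The remaining quadratic factors as (7x − 3)(x − 13).

(7x − 3)(x + 13)(x − 13)(x − 5)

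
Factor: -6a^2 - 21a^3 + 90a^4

Pull out the common factor 3a^2, then factor the remaining trinomial.

3a^2(5a - 2)(6a + 1)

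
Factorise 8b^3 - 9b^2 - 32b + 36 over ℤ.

(8b - 9)(b + 2)(b - 2)

Group as (8b^3 - 32b) + (-9b^2 + 36) = 8b(b^2 - 4) - 9(b^2 - 4).
Both groups share the factor (b^2 - 4).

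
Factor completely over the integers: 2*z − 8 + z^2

(z + 4)*(z − 2)

Two integers with product −8 and sum 2 are 4 and −2.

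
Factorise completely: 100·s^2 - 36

Factor out 4, leaving 25·s^2 - 9, which is a difference of two squares.

4·(5·s + 3)·(5·s - 3)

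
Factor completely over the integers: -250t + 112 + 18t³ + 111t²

Testing divisors of the constant over divisors of the leading coefficient, t = -8 is a root, so (t + 8) is a factor; dividing leaves 18t² - 33t + 14.
The remaining quadratic factors as (3t - 2)(6t - 7).

(3t - 2)(6t - 7)(t + 8)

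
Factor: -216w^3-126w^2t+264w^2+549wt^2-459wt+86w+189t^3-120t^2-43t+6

-(6w-9t+1)(9w+3t+1)(4w+7t-6)

Group: 4w(-54w^2+63wt-15w+27t^2+6t-1) + (7t-6)(-54w^2+63wt-15w+27t^2+6t-1); both groups contain (-54w^2+63wt-15w+27t^2+6t-1), so (4w+7t-6) is a factor with cofactor -54w^2+63wt-15w+27t^2+6t-1.
The cofactor groups again: -54w^2+63wt-15w+27t^2+6t-1 = -6w(9w+3t+1) + (9t-1)(9w+3t+1); both groups contain (9w+3t+1), giving -(6w-9t+1)(9w+3t+1).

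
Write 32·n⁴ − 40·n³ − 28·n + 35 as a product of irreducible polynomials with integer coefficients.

Group as (32·n⁴ − 28·n) + (−40·n³ + 35) = 4·n·(8·n³ − 7) − 5·(8·n³ − 7).
Both groups share the factor (8·n³ − 7).

(4·n − 5)·(8·n³ − 7)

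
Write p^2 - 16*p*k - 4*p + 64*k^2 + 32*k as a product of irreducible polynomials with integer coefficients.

Group: p*(p - 8*k - 4) - 8*k*(p - 8*k - 4); both groups contain (p - 8*k - 4).

(p - 8*k)*(p - 8*k - 4)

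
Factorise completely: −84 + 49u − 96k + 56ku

Group as (56ku − 96k) + (49u − 84) = 8k(7u − 12) + 7(7u − 12).
Both groups share the factor (7u − 12).

(7u − 12)(8k + 7)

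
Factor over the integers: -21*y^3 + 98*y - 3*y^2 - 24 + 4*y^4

(4*y - 1)*(y + 2)*(y - 3)*(y - 4)

Testing divisors of the constant over divisors of the leading coefficient, y = 4 is a root, so (y - 4) divides it; the quotient is 4*y^3 - 5*y^2 - 23*y + 6.
Continuing, y = 3 is a root, giving the factor (y - 3) and quotient 4*y^2 + 7*y - 2.
The remaining quadratic factors as (4*y - 1)(y + 2).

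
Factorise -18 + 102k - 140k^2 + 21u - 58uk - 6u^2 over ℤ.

Group: -3u(2u + 10k - 3) + (-14k + 6)(2u + 10k - 3); both groups contain (2u + 10k - 3).

-(2u + 10k - 3)(3u + 14k - 6)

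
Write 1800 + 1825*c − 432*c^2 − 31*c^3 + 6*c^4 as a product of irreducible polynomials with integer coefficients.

(6*c + 5)*(c + 8)*(c − 5)*(c − 9)

Testing divisors of the constant over divisors of the leading coefficient, c = −5/6 is a root, so (6*c + 5) divides it; the quotient is c^3 − 6*c^2 − 67*c + 360.
Continuing, c = 9 is a root, giving the factor (c − 9) and quotient c^2 + 3*c − 40.
The remaining quadratic factors as (c + 8)(c − 5).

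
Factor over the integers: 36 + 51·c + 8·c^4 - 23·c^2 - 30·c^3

By the rational root theorem, c = 4 is a root, so (c - 4) is a factor; dividing leaves 8·c^3 + 2·c^2 - 15·c - 9.
Continuing, c = -3/4 is a root, so (4·c + 3) is a factor; dividing leaves 2·c^2 - c - 3.
The remaining quadratic factors as (c + 1)(2·c - 3).

(2·c - 3)·(4·c + 3)·(c + 1)·(c - 4)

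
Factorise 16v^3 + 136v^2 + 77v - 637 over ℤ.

(4v + 13)(4v - 7)(v + 7)

Trying the rational-root candidates, v = -13/4 is a root, so (4v + 13) is a factor; dividing leaves 4v^2 + 21v - 49.
The remaining quadratic factors as (v + 7)(4v - 7).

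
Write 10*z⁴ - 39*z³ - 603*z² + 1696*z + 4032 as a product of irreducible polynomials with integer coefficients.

By the rational root theorem, z = -7 is a root, so (z + 7) is a factor; dividing leaves 10*z³ - 109*z² + 160*z + 576.
Continuing, z = 9/2 is a root, so (2*z - 9) is a factor; dividing leaves 5*z² - 32*z - 64.
The remaining quadratic factors as (5*z + 8)(z - 8).

(2*z - 9)*(5*z + 8)*(z + 7)*(z - 8)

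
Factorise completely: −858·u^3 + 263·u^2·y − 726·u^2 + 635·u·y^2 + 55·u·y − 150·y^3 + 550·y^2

−(11·u − 10·y)·(13·u − 3·y + 11)·(6·u + 5·y)

Group: 11·u·(−78·u^2 − 47·u·y − 66·u + 15·y^2 − 55·y) − 10·y·(−78·u^2 − 47·u·y − 66·u + 15·y^2 − 55·y); both groups contain (−78·u^2 − 47·u·y − 66·u + 15·y^2 − 55·y), so (11·u − 10·y) is a factor with cofactor −78·u^2 − 47·u·y − 66·u + 15·y^2 − 55·y.
The cofactor groups again: −78·u^2 − 47·u·y − 66·u + 15·y^2 − 55·y = −6·u·(13·u − 3·y + 11) − 5·y·(13·u − 3·y + 11); both groups contain (13·u − 3·y + 11), giving −(6·u + 5·y)·(13·u − 3·y + 11).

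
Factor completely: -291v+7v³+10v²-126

By the rational root theorem, v = 6 is a root, giving the factor (v-6) and quotient 7v²+52v+21.
The remaining quadratic factors as (7v+3)(v+7).

(7v+3)(v+7)(v-6)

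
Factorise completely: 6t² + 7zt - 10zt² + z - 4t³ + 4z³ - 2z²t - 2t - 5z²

(z - 2t)(4z + 2t - 1)(z + t - 1)

Group: 4z(z² - zt - z - 2t² + 2t) + (2t - 1)(z² - zt - z - 2t² + 2t); both groups contain (z² - zt - z - 2t² + 2t), so (4z + 2t - 1) is a factor with cofactor z² - zt - z - 2t² + 2t.
The cofactor groups again: z² - zt - z - 2t² + 2t = z(z + t - 1) - 2t(z + t - 1); both groups contain (z + t - 1), giving (z - 2t)(z + t - 1).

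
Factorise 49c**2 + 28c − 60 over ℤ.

(7c + 10)(7c − 6)

Need a pair with product 49·(−60) = −2940 and sum 28: that's −42 and 70.
Split the middle term: 49c**2 − 42c + 70c − 60 = 7c(7c − 6) + 10(7c − 6).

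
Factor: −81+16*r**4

Write as (4*r**2)² − (9)², then factor 4*r**2−9 once more.

(2*r+3)*(2*r−3)*(4*r**2+9)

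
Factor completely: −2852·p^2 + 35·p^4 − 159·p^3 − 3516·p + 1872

(5·p − 2)·(7·p + 13)·(p + 6)·(p − 12)

Among the possible rational roots, p = 2/5 is a root, giving the factor (5·p − 2) and quotient 7·p^3 − 29·p^2 − 582·p − 936.
Continuing, p = −6 is a root, so (p + 6) is a factor; dividing leaves 7·p^2 − 71·p − 156.
The remaining quadratic factors as (7·p + 13)(p − 12).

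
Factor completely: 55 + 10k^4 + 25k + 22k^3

Group as (10k^4 + 25k) + (22k^3 + 55) = 5k(2k^3 + 5) + 11(2k^3 + 5).
Both groups share the factor (2k^3 + 5).

(5k + 11)(2k^3 + 5)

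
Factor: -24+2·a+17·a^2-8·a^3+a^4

(a+1)·(a-2)·(a-3)·(a-4)

Trying the rational-root candidates, a = 4 is a root, so (a-4) is a factor; dividing leaves a^3-4·a^2+a+6.
Then a = -1 is a root, so (a+1) is a factor; dividing leaves a^2-5·a+6.
The remaining quadratic factors as (a-2)(a-3).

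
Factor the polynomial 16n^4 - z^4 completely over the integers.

Difference of squares twice: with A = 2n and B = z, A⁴ − B⁴ = (A² − B²)(A² + B²), and A² − B² factors again.

(2n + z)(2n - z)(4n^2 + z^2)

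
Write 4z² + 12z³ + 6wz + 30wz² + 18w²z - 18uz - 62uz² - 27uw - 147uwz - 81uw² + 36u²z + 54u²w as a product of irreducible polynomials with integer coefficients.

Group: 3w(18u² - 27uw - 31uz - 9u + 6wz + 6z² + 2z) + 2z(18u² - 27uw - 31uz - 9u + 6wz + 6z² + 2z); both groups contain (18u² - 27uw - 31uz - 9u + 6wz + 6z² + 2z), so (3w + 2z) is a factor with cofactor 18u² - 27uw - 31uz - 9u + 6wz + 6z² + 2z.
The cofactor groups again: 18u² - 27uw - 31uz - 9u + 6wz + 6z² + 2z = 9u(2u - 3w - 3z - 1) - 2z(2u - 3w - 3z - 1); both groups contain (2u - 3w - 3z - 1), giving (9u - 2z)(2u - 3w - 3z - 1).

(2u - 3w - 3z - 1)(3w + 2z)(9u - 2z)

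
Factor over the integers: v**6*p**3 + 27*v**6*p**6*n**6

p**3*v**6*(3*p*n**2 + 1)*(9*p**2*n**4 - 3*p*n**2 + 1)

Every term has a factor of v**6*p**3; factoring it out leaves 27*p**3*n**6 + 1.
Recognize a sum of cubes with the parts 1 and 3*p*n**2.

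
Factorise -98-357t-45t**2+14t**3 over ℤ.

Among the possible rational roots, t = -7/2 is a root, so (2t+7) divides it; the quotient is 7t**2-47t-14.
The remaining quadratic factors as (7t+2)(t-7).

(2t+7)(7t+2)(t-7)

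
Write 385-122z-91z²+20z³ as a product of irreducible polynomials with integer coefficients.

Trying the rational-root candidates, z = 5 is a root, giving the factor (z-5) and quotient 20z²+9z-77.
The remaining quadratic factors as (5z+11)(4z-7).

(4z-7)(5z+11)(z-5)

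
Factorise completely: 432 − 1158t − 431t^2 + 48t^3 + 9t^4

Among the possible rational roots, t = −8/3 is a root, giving the factor (3t + 8) and quotient 3t^3 + 8t^2 − 165t + 54.
Then t = 1/3 is a root, giving the factor (3t − 1) and quotient t^2 + 3t − 54.
The remaining quadratic factors as (t − 6)(t + 9).

(3t + 8)(3t − 1)(t + 9)(t − 6)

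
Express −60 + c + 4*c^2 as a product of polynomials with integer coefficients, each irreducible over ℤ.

Need a pair with product 4·(−60) = −240 and sum 1: that's −15 and 16.
Split the middle term: 4*c^2 − 15*c + 16*c − 60 = c*(4*c − 15) + 4*(4*c − 15).

(4*c − 15)*(c + 4)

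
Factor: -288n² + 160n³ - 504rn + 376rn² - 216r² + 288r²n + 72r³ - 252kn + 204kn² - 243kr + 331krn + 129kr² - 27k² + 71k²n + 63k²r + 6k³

(2k + 3r + 5n - 9)(3k + 3r + 4n)(k + 8r + 8n)

Group: k(6k² + 15kr + 23kn - 27k + 9r² + 27rn - 27r + 20n² - 36n) + (8r + 8n)(6k² + 15kr + 23kn - 27k + 9r² + 27rn - 27r + 20n² - 36n); both groups contain (6k² + 15kr + 23kn - 27k + 9r² + 27rn - 27r + 20n² - 36n), so (k + 8r + 8n) is a factor with cofactor 6k² + 15kr + 23kn - 27k + 9r² + 27rn - 27r + 20n² - 36n.
The cofactor groups again: 6k² + 15kr + 23kn - 27k + 9r² + 27rn - 27r + 20n² - 36n = 3k(2k + 3r + 5n - 9) + (3r + 4n)(2k + 3r + 5n - 9); both groups contain (2k + 3r + 5n - 9), giving (3k + 3r + 4n)(2k + 3r + 5n - 9).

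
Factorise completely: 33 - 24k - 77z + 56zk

(7z - 3)(8k - 11)

Group as (56zk - 77z) + (-24k + 33) = 7z(8k - 11) - 3(8k - 11).
Both groups share the factor (8k - 11).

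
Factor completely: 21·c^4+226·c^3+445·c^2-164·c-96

(3·c+1)·(7·c-4)·(c+3)·(c+8)

Testing divisors of the constant over divisors of the leading coefficient, c = 4/7 is a root, so (7·c-4) divides it; the quotient is 3·c^3+34·c^2+83·c+24.
Then c = -1/3 is a root, so (3·c+1) divides it; the quotient is c^2+11·c+24.
The remaining quadratic factors as (c+8)(c+3).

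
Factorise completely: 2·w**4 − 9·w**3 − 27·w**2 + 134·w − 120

Testing divisors of the constant over divisors of the leading coefficient, w = 3/2 is a root, so (2·w − 3) is a factor; dividing leaves w**3 − 3·w**2 − 18·w + 40.
Then w = −4 is a root, so (w + 4) divides it; the quotient is w**2 − 7·w + 10.
The remaining quadratic factors as (w − 5)(w − 2).

(2·w − 3)·(w + 4)·(w − 2)·(w − 5)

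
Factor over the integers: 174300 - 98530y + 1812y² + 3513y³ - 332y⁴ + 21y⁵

Testing divisors of the constant over divisors of the leading coefficient, y = 15/7 is a root, so (7y - 15) is a factor; dividing leaves 3y⁴ - 41y³ + 414y² + 1146y - 11620.
Continuing, y = 14/3 is a root, giving the factor (3y - 14) and quotient y³ - 9y² + 96y + 830.
Then y = -5 is a root, giving the factor (y + 5) and quotient y² - 14y + 166.
The quadratic y² - 14y + 166 has discriminant -468 < 0 and is irreducible over ℤ.

(3y - 14)(7y - 15)(y + 5)(y² - 14y + 166)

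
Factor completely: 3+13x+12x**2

(3x+1)(4x+3)

Need a pair with product 12·3 = 36 and sum 13: that's 4 and 9.
Split the middle term: 12x**2+4x + 9x+3 = 4x(3x+1) + 3(3x+1).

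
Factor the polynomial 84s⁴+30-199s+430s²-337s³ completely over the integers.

(3s-1)(4s-5)(7s-3)(s-2)

Testing divisors of the constant over divisors of the leading coefficient, s = 5/4 is a root, so (4s-5) divides it; the quotient is 21s³-58s²+35s-6.
Then s = 1/3 is a root, so (3s-1) is a factor; dividing leaves 7s²-17s+6.
The remaining quadratic factors as (s-2)(7s-3).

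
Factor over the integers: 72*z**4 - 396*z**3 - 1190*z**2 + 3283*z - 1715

(2*z + 7)*(6*z - 5)*(6*z - 7)*(z - 7)

Trying the rational-root candidates, z = -7/2 is a root, so (2*z + 7) is a factor; dividing leaves 36*z**3 - 324*z**2 + 539*z - 245.
Next, z = 5/6 is a root, so (6*z - 5) is a factor; dividing leaves 6*z**2 - 49*z + 49.
The remaining quadratic factors as (z - 7)(6*z - 7).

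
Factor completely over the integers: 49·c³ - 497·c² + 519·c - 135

(7·c - 3)·(7·c - 5)·(c - 9)

By the rational root theorem, c = 5/7 is a root, giving the factor (7·c - 5) and quotient 7·c² - 66·c + 27.
The remaining quadratic factors as (7·c - 3)(c - 9).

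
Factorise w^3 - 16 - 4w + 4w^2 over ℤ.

Testing divisors of the constant over divisors of the leading coefficient, w = -2 is a root, giving the factor (w + 2) and quotient w^2 + 2w - 8.
The remaining quadratic factors as (w - 2)(w + 4).

(w + 2)(w + 4)(w - 2)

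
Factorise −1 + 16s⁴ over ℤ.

(2s)⁴ − (1)⁴ = ((2s)² − (1)²)((2s)² + (1)²); the first factor splits again, the second (4s² + 1) is irreducible.

(2s + 1)(2s − 1)(4s² + 1)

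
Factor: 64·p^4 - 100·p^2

Pull out the common factor 4·p^2; 16·p^2 - 25 is a difference of squares.

4·p^2·(4·p + 5)·(4·p - 5)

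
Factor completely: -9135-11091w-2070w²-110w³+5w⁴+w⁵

Trying the rational-root candidates, w = 15 is a root, giving the factor (w-15) and quotient w⁴+20w³+190w²+780w+609.
Next, w = -7 is a root, giving the factor (w+7) and quotient w³+13w²+99w+87.
Next, w = -1 is a root, so (w+1) is a factor; dividing leaves w²+12w+87.
The quadratic w²+12w+87 has discriminant -204 < 0 and is irreducible over ℤ.

(w+1)(w+7)(w-15)(w²+12w+87)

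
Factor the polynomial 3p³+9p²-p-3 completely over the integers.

(p+3)(3p²-1)

Group as (3p³-p) + (9p²-3) = p(3p²-1) + 3(3p²-1).
Both groups share the factor (3p²-1).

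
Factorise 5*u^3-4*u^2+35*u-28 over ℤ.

(5*u-4)*(u^2+7)

Group as (5*u^3+35*u) + (-4*u^2-28) = 5*u*(u^2+7) - 4*(u^2+7).
Both groups share the factor (u^2+7).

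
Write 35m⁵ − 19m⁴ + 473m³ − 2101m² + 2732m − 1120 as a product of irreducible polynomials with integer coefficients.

(5m − 7)(7m − 8)(m − 1)(m² + 3m + 20)

By the rational root theorem, m = 8/7 is a root, so (7m − 8) divides it; the quotient is 5m⁴ + 3m³ + 71m² − 219m + 140.
Continuing, m = 7/5 is a root, so (5m − 7) is a factor; dividing leaves m³ + 2m² + 17m − 20.
Next, m = 1 is a root, so (m − 1) divides it; the quotient is m² + 3m + 20.
The quadratic m² + 3m + 20 has discriminant −71 < 0 and is irreducible over ℤ.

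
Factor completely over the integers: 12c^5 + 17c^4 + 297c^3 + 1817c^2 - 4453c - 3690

Trying the rational-root candidates, c = 9/4 is a root, giving the factor (4c - 9) and quotient 3c^4 + 11c^3 + 99c^2 + 677c + 410.
Continuing, c = -2/3 is a root, so (3c + 2) is a factor; dividing leaves c^3 + 3c^2 + 31c + 205.
Next, c = -5 is a root, so (c + 5) divides it; the quotient is c^2 - 2c + 41.
The quadratic c^2 - 2c + 41 has discriminant -160 < 0 and is irreducible over ℤ.

(3c + 2)(4c - 9)(c + 5)(c^2 - 2c + 41)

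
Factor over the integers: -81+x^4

(x+3)*(x-3)*(x^2+9)

(x)⁴ − (3)⁴ = ((x)² − (3)²)((x)² + (3)²); the first factor splits again, the second (x^2+9) is irreducible.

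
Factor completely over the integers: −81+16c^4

Write as (4c^2)² − (9)², then factor 4c^2−9 once more.

(2c+3)(2c−3)(4c^2+9)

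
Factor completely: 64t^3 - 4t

Factor out 4t, leaving 16t^2 - 1, which is a difference of two squares.

4t(4t + 1)(4t - 1)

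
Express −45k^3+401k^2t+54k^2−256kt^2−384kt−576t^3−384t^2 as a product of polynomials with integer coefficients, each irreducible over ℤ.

−(5k−9t−6)(9k+8t)(k−8t)

Group: 5k(−9k^2+64kt+64t^2) + (−9t−6)(−9k^2+64kt+64t^2); both groups contain (−9k^2+64kt+64t^2), so (5k−9t−6) is a factor with cofactor −9k^2+64kt+64t^2.
The cofactor groups again: −9k^2+64kt+64t^2 = −k(9k+8t) + 8t(9k+8t); both groups contain (9k+8t), giving −(k−8t)(9k+8t).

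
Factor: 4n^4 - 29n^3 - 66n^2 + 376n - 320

By the rational root theorem, n = 5/4 is a root, so (4n - 5) divides it; the quotient is n^3 - 6n^2 - 24n + 64.
Then n = -4 is a root, giving the factor (n + 4) and quotient n^2 - 10n + 16.
The remaining quadratic factors as (n - 8)(n - 2).

(4n - 5)(n + 4)(n - 2)(n - 8)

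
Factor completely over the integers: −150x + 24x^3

Factor out 6x, leaving 4x^2 − 25, which is a difference of two squares.

6x(2x + 5)(2x − 5)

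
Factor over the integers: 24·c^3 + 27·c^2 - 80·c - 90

(8·c + 9)·(3·c^2 - 10)

Group as (24·c^3 - 80·c) + (27·c^2 - 90) = 8·c·(3·c^2 - 10) + 9·(3·c^2 - 10).
Both groups share the factor (3·c^2 - 10).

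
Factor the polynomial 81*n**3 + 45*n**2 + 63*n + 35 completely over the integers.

Group as (81*n**3 + 63*n) + (45*n**2 + 35) = 9*n*(9*n**2 + 7) + 5*(9*n**2 + 7).
Both groups share the factor (9*n**2 + 7).

(9*n + 5)*(9*n**2 + 7)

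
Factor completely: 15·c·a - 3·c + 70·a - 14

(3·c + 14)·(5·a - 1)

Group as (15·c·a - 3·c) + (70·a - 14) = 3·c·(5·a - 1) + 14·(5·a - 1).
Both groups share the factor (5·a - 1).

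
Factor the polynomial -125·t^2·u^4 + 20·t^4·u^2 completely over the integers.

5·t^2·u^2·(2·t + 5·u)·(2·t - 5·u)

Factor out 5·t^2·u^2, leaving 4·t^2 - 25·u^2, which is a difference of two squares.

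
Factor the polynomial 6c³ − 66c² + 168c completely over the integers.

6c(c − 4)(c − 7)

Pull out the common factor 6c, then factor the remaining trinomial.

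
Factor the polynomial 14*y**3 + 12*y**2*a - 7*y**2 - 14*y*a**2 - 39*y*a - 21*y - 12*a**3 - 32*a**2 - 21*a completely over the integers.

(2*y - 2*a - 3)*(7*y + 6*a + 7)*(y + a)

Group: y*(14*y**2 - 2*y*a - 7*y - 12*a**2 - 32*a - 21) + a*(14*y**2 - 2*y*a - 7*y - 12*a**2 - 32*a - 21); both groups contain (14*y**2 - 2*y*a - 7*y - 12*a**2 - 32*a - 21), so (y + a) is a factor with cofactor 14*y**2 - 2*y*a - 7*y - 12*a**2 - 32*a - 21.
The cofactor groups again: 14*y**2 - 2*y*a - 7*y - 12*a**2 - 32*a - 21 = 7*y*(2*y - 2*a - 3) + (6*a + 7)*(2*y - 2*a - 3); both groups contain (2*y - 2*a - 3), giving (7*y + 6*a + 7)*(2*y - 2*a - 3).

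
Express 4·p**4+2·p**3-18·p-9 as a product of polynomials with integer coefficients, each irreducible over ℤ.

(2·p+1)·(2·p**3-9)

Group as (4·p**4-18·p) + (2·p**3-9) = 2·p·(2·p**3-9) + (2·p**3-9).
Both groups share the factor (2·p**3-9).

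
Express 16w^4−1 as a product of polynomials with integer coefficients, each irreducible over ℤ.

(2w+1)(2w−1)(4w^2+1)

Write as (4w^2)² − (1)², then factor 4w^2−1 once more.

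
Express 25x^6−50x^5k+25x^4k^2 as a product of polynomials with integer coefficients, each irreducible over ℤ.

Every term has a factor of 25x^4; factoring it out leaves x^2−2xk+k^2.
Recognize a perfect-square trinomial with the parts x and k.

25x^4(x−k)^2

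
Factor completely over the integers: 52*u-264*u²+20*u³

Pull out the common factor 4*u, then factor the remaining trinomial.

4*u*(5*u-1)*(u-13)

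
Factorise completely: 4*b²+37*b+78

(4*b+13)*(b+6)

Need a pair with product 4·78 = 312 and sum 37: that's 13 and 24.
Split the middle term: 4*b²+13*b + 24*b+78 = b*(4*b+13) + 6*(4*b+13).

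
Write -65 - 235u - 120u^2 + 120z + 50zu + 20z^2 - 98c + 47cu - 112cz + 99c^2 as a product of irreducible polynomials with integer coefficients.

Group: 9c(11c - 10z + 15u + 5) + (-2z - 8u - 13)(11c - 10z + 15u + 5); both groups contain (11c - 10z + 15u + 5).

(11c - 10z + 15u + 5)(9c - 2z - 8u - 13)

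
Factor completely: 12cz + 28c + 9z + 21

(3z + 7)(4c + 3)

Group as (12cz + 28c) + (9z + 21) = 4c(3z + 7) + 3(3z + 7).
Both groups share the factor (3z + 7).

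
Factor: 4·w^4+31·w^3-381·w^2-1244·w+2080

Among the possible rational roots, w = 5/4 is a root, so (4·w-5) is a factor; dividing leaves w^3+9·w^2-84·w-416.
Then w = -13 is a root, giving the factor (w+13) and quotient w^2-4·w-32.
The remaining quadratic factors as (w-8)(w+4).

(4·w-5)·(w+13)·(w+4)·(w-8)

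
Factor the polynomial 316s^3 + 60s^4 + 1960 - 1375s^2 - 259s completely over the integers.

(2s - 5)(5s - 7)(6s + 7)(s + 8)

Trying the rational-root candidates, s = -7/6 is a root, so (6s + 7) is a factor; dividing leaves 10s^3 + 41s^2 - 277s + 280.
Then s = -8 is a root, so (s + 8) is a factor; dividing leaves 10s^2 - 39s + 35.
The remaining quadratic factors as (2s - 5)(5s - 7).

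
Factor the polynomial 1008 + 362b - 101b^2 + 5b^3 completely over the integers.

(5b + 9)(b - 14)(b - 8)

Among the possible rational roots, b = 8 is a root, so (b - 8) divides it; the quotient is 5b^2 - 61b - 126.
The remaining quadratic factors as (5b + 9)(b - 14).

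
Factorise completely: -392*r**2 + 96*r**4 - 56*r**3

Pull out the common factor 8*r**2, then factor the remaining trinomial.

8*r**2*(3*r - 7)*(4*r + 7)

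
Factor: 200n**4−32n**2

Factor out 8n**2, leaving 25n**2−4, which is a difference of two squares.

8n**2(5n+2)(5n−2)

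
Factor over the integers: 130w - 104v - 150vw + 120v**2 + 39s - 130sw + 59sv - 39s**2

Group: -13s(3s - 8v + 10w) + (-15v + 13)(3s - 8v + 10w); both groups contain (3s - 8v + 10w).

-(13s + 15v - 13)(3s - 8v + 10w)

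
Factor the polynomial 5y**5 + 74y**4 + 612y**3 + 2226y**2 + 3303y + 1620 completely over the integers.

By the rational root theorem, y = −3 is a root, so (y + 3) divides it; the quotient is 5y**4 + 59y**3 + 435y**2 + 921y + 540.
Next, y = −1 is a root, giving the factor (y + 1) and quotient 5y**3 + 54y**2 + 381y + 540.
Then y = −9/5 is a root, so (5y + 9) divides it; the quotient is y**2 + 9y + 60.
The quadratic y**2 + 9y + 60 has discriminant −159 < 0 and is irreducible over ℤ.

(5y + 9)(y + 1)(y + 3)(y**2 + 9y + 60)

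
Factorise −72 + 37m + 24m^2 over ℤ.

(3m + 8)(8m − 9)

Need a pair with product 24·(−72) = −1728 and sum 37: that's 64 and −27.
Split the middle term: 24m^2 + 64m − 27m − 72 = 8m(3m + 8) − 9(3m + 8).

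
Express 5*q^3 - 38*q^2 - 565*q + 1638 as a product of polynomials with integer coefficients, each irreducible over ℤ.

Among the possible rational roots, q = 14 is a root, giving the factor (q - 14) and quotient 5*q^2 + 32*q - 117.
The remaining quadratic factors as (5*q - 13)(q + 9).

(5*q - 13)*(q + 9)*(q - 14)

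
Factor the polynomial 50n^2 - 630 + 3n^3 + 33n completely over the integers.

By the rational root theorem, n = 3 is a root, so (n - 3) divides it; the quotient is 3n^2 + 59n + 210.
The remaining quadratic factors as (n + 15)(3n + 14).

(3n + 14)(n + 15)(n - 3)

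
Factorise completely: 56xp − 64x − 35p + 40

(7p − 8)(8x − 5)

Group as (56xp − 64x) + (−35p + 40) = 8x(7p − 8) − 5(7p − 8).
Both groups share the factor (7p − 8).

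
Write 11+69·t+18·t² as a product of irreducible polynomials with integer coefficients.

(3·t+11)·(6·t+1)

Need a pair with product 18·11 = 198 and sum 69: that's 3 and 66.
Split the middle term: 18·t²+3·t + 66·t+11 = 3·t·(6·t+1) + 11·(6·t+1).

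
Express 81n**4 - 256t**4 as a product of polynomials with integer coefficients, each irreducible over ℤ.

(3n + 4t)(3n - 4t)(9n**2 + 16t**2)

Write as (9n**2)² − (16t**2)², then factor 9n**2 - 16t**2 once more.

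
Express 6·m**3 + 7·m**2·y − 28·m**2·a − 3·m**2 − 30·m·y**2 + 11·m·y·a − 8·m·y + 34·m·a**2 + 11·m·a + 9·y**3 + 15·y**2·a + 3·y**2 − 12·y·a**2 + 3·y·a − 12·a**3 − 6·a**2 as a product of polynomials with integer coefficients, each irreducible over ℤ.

(2·m − 3·y − 2·a − 1)·(3·m − y − 2·a)·(m + 3·y − 3·a)

Group: m·(6·m**2 − 11·m·y − 10·m·a − 3·m + 3·y**2 + 8·y·a + y + 4·a**2 + 2·a) + (3·y − 3·a)·(6·m**2 − 11·m·y − 10·m·a − 3·m + 3·y**2 + 8·y·a + y + 4·a**2 + 2·a); both groups contain (6·m**2 − 11·m·y − 10·m·a − 3·m + 3·y**2 + 8·y·a + y + 4·a**2 + 2·a), so (m + 3·y − 3·a) is a factor with cofactor 6·m**2 − 11·m·y − 10·m·a − 3·m + 3·y**2 + 8·y·a + y + 4·a**2 + 2·a.
The cofactor groups again: 6·m**2 − 11·m·y − 10·m·a − 3·m + 3·y**2 + 8·y·a + y + 4·a**2 + 2·a = 2·m·(3·m − y − 2·a) + (−3·y − 2·a − 1)·(3·m − y − 2·a); both groups contain (3·m − y − 2·a), giving (2·m − 3·y − 2·a − 1)·(3·m − y − 2·a).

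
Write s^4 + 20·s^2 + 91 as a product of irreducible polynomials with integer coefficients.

(s^2 + 13)·(s^2 + 7)

Substitute u = s^2 to get a quadratic in u, then factor.
s^2 + 13 is irreducible over ℤ (always positive, so no real roots).
s^2 + 7 is irreducible over ℤ (always positive, so no real roots).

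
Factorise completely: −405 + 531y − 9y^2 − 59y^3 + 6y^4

Trying the rational-root candidates, y = 3 is a root, so (y − 3) divides it; the quotient is 6y^3 − 41y^2 − 132y + 135.
Then y = −3 is a root, so (y + 3) is a factor; dividing leaves 6y^2 − 59y + 45.
The remaining quadratic factors as (y − 9)(6y − 5).

(6y − 5)(y + 3)(y − 3)(y − 9)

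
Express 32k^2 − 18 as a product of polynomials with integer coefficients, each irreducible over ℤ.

Factor out 2, leaving 16k^2 − 9, which is a difference of two squares.

2(4k + 3)(4k − 3)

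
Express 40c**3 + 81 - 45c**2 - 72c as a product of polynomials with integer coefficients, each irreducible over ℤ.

(8c - 9)(5c**2 - 9)

Group as (40c**3 - 72c) + (-45c**2 + 81) = 8c(5c**2 - 9) - 9(5c**2 - 9).
Both groups share the factor (5c**2 - 9).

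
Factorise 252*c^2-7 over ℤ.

7*(6*c+1)*(6*c-1)

Factor out 7, leaving 36*c^2-1, which is a difference of two squares.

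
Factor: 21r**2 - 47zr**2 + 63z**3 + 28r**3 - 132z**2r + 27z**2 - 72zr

Group: 3z(21z**2 + 5zr + 9z - 4r**2 - 3r) - 7r(21z**2 + 5zr + 9z - 4r**2 - 3r); both groups contain (21z**2 + 5zr + 9z - 4r**2 - 3r), so (3z - 7r) is a factor with cofactor 21z**2 + 5zr + 9z - 4r**2 - 3r.
The cofactor groups again: 21z**2 + 5zr + 9z - 4r**2 - 3r = 7z(3z - r) + (4r + 3)(3z - r); both groups contain (3z - r), giving (7z + 4r + 3)(3z - r).

(3z - 7r)(3z - r)(7z + 4r + 3)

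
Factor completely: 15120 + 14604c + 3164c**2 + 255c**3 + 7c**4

(7c + 10)(c + 12)(c + 14)(c + 9)

Trying the rational-root candidates, c = -14 is a root, giving the factor (c + 14) and quotient 7c**3 + 157c**2 + 966c + 1080.
Next, c = -10/7 is a root, giving the factor (7c + 10) and quotient c**2 + 21c + 108.
The remaining quadratic factors as (c + 9)(c + 12).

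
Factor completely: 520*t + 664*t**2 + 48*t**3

8*t*(6*t + 5)*(t + 13)

Pull out the common factor 8*t, then factor the remaining trinomial.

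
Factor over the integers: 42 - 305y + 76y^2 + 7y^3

Testing divisors of the constant over divisors of the leading coefficient, y = 3 is a root, giving the factor (y - 3) and quotient 7y^2 + 97y - 14.
The remaining quadratic factors as (y + 14)(7y - 1).

(7y - 1)(y + 14)(y - 3)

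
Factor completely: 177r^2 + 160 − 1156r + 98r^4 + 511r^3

(2r + 5)(7r − 1)(7r − 8)(r + 4)

Trying the rational-root candidates, r = −4 is a root, giving the factor (r + 4) and quotient 98r^3 + 119r^2 − 299r + 40.
Continuing, r = −5/2 is a root, so (2r + 5) is a factor; dividing leaves 49r^2 − 63r + 8.
The remaining quadratic factors as (7r − 1)(7r − 8).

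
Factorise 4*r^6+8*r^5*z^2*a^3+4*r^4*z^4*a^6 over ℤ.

Pull out the common factor 4*r^4, leaving r^2+2*r*z^2*a^3+z^4*a^6.
Recognize a perfect-square trinomial with the parts z^2*a^3 and r.

4*r^4*(r+z^2*a^3)^2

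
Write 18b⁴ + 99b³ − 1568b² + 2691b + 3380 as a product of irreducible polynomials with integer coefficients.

(3b − 13)(6b + 5)(b + 13)(b − 4)

Among the possible rational roots, b = −5/6 is a root, giving the factor (6b + 5) and quotient 3b³ + 14b² − 273b + 676.
Next, b = 4 is a root, so (b − 4) divides it; the quotient is 3b² + 26b − 169.
The remaining quadratic factors as (b + 13)(3b − 13).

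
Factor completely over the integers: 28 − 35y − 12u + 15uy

(3u − 7)(5y − 4)

Group as (15uy − 12u) + (−35y + 28) = 3u(5y − 4) − 7(5y − 4).
Both groups share the factor (5y − 4).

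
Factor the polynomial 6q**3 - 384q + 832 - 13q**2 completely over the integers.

(6q - 13)(q + 8)(q - 8)

Among the possible rational roots, q = 8 is a root, giving the factor (q - 8) and quotient 6q**2 + 35q - 104.
The remaining quadratic factors as (6q - 13)(q + 8).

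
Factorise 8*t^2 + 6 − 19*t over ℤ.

(8*t − 3)*(t − 2)

Need a pair with product 8·6 = 48 and sum −19: that's −16 and −3.
Split the middle term: 8*t^2 − 16*t − 3*t + 6 = 8*t*(t − 2) − 3*(t − 2).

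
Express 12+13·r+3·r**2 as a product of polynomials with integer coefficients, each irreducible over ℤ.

(3·r+4)·(r+3)

Need a pair with product 3·12 = 36 and sum 13: that's 4 and 9.
Split the middle term: 3·r**2+4·r + 9·r+12 = r·(3·r+4) + 3·(3·r+4).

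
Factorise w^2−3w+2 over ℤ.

(w−1)(w−2)

Two integers with product 2 and sum −3 are −1 and −2.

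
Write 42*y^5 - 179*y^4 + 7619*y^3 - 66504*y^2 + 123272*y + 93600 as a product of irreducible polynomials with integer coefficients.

Testing divisors of the constant over divisors of the leading coefficient, y = -4/7 is a root, so (7*y + 4) divides it; the quotient is 6*y^4 - 29*y^3 + 1105*y^2 - 10132*y + 23400.
Continuing, y = 13/3 is a root, so (3*y - 13) is a factor; dividing leaves 2*y^3 - y^2 + 364*y - 1800.
Next, y = 9/2 is a root, so (2*y - 9) divides it; the quotient is y^2 + 4*y + 200.
The quadratic y^2 + 4*y + 200 has discriminant -784 < 0 and is irreducible over ℤ.

(2*y - 9)*(3*y - 13)*(7*y + 4)*(y^2 + 4*y + 200)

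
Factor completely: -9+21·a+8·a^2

(8·a-3)·(a+3)

Need a pair with product 8·(-9) = -72 and sum 21: that's 24 and -3.
Split the middle term: 8·a^2+24·a - 3·a-9 = 8·a·(a+3) - 3·(a+3).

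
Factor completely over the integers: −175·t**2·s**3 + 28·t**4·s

7·s·t**2·(2·t − 5·s)·(2·t + 5·s)

Pull out the common factor 7·t**2·s; 4·t**2 − 25·s**2 is a difference of squares.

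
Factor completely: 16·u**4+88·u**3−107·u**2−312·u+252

Among the possible rational roots, u = −2 is a root, so (u+2) is a factor; dividing leaves 16·u**3+56·u**2−219·u+126.
Next, u = −6 is a root, giving the factor (u+6) and quotient 16·u**2−40·u+21.
The remaining quadratic factors as (4·u−3)(4·u−7).

(4·u−3)·(4·u−7)·(u+2)·(u+6)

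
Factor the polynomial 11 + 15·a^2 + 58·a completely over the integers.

Need a pair with product 15·11 = 165 and sum 58: that's 55 and 3.
Split the middle term: 15·a^2 + 55·a + 3·a + 11 = 5·a·(3·a + 11) + (3·a + 11).

(3·a + 11)·(5·a + 1)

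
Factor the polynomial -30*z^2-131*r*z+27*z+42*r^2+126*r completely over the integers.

(14*r+3*z)*(3*r-10*z+9)

Group: 14*r*(3*r-10*z+9) + 3*z*(3*r-10*z+9); both groups contain (3*r-10*z+9).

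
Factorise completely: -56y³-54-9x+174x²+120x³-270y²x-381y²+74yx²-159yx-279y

-(8y-6x+3)(7y+4x+3)(y+5x+6)

Group: 8y(-7y²-39yx-45y-20x²-39x-18) + (-6x+3)(-7y²-39yx-45y-20x²-39x-18); both groups contain (-7y²-39yx-45y-20x²-39x-18), so (8y-6x+3) is a factor with cofactor -7y²-39yx-45y-20x²-39x-18.
The cofactor groups again: -7y²-39yx-45y-20x²-39x-18 = -y(7y+4x+3) + (-5x-6)(7y+4x+3); both groups contain (7y+4x+3), giving -(y+5x+6)(7y+4x+3).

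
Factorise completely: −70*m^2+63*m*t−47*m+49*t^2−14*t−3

Group: −14*m*(5*m−7*t+3) + (−7*t−1)*(5*m−7*t+3); both groups contain (5*m−7*t+3).

−(14*m+7*t+1)*(5*m−7*t+3)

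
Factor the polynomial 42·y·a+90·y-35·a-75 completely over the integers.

Group as (42·y·a+90·y) + (-35·a-75) = 6·y·(7·a+15) - 5·(7·a+15).
Both groups share the factor (7·a+15).

(6·y-5)·(7·a+15)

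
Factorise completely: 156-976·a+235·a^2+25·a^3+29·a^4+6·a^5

Trying the rational-root candidates, a = 2 is a root, giving the factor (a-2) and quotient 6·a^4+41·a^3+107·a^2+449·a-78.
Next, a = 1/6 is a root, so (6·a-1) divides it; the quotient is a^3+7·a^2+19·a+78.
Then a = -6 is a root, giving the factor (a+6) and quotient a^2+a+13.
The quadratic a^2+a+13 has discriminant -51 < 0 and is irreducible over ℤ.

(6·a-1)·(a+6)·(a-2)·(a^2+a+13)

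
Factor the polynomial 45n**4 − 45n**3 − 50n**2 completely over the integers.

Pull out the common factor 5n**2, then factor the remaining trinomial.

5n**2(3n + 2)(3n − 5)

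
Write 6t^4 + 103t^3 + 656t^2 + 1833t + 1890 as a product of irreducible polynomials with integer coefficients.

(2t + 9)(3t + 14)(t + 3)(t + 5)

By the rational root theorem, t = -14/3 is a root, giving the factor (3t + 14) and quotient 2t^3 + 25t^2 + 102t + 135.
Next, t = -9/2 is a root, giving the factor (2t + 9) and quotient t^2 + 8t + 15.
The remaining quadratic factors as (t + 5)(t + 3).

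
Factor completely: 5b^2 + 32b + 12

(5b + 2)(b + 6)

Need a pair with product 5·12 = 60 and sum 32: that's 30 and 2.
Split the middle term: 5b^2 + 30b + 2b + 12 = 5b(b + 6) + 2(b + 6).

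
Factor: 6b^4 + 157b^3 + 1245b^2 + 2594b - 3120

Among the possible rational roots, b = 5/6 is a root, giving the factor (6b - 5) and quotient b^3 + 27b^2 + 230b + 624.
Next, b = -8 is a root, so (b + 8) is a factor; dividing leaves b^2 + 19b + 78.
The remaining quadratic factors as (b + 13)(b + 6).

(6b - 5)(b + 13)(b + 6)(b + 8)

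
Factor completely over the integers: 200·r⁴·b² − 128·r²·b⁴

Pull out the common factor 8·r²·b²; 25·r² − 16·b² is a difference of squares.

8·b²·r²·(5·r − 4·b)·(5·r + 4·b)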